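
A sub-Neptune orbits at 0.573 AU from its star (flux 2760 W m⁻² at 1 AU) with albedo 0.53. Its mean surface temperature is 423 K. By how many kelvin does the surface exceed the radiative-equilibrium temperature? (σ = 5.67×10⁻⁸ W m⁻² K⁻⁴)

S = 2760/0.573² = 8406 W m⁻².
T_eq = [S(1−A)/(4σ)]^(1/4) = [8406×0.47/(4×5.67×10⁻⁸)]^(1/4) = 363.3 K.
ΔT = T_surf − T_eq = 423 − 363.3.

ΔT ≈ 59.7 K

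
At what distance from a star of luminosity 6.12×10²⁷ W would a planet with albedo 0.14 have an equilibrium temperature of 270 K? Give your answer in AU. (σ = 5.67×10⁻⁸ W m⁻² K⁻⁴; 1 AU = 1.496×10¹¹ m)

From T_eq⁴ = L(1−A)/(16πσd²): d = √[L(1−A)/(16πσT_eq⁴)].
d = √[6.12×10²⁷ × 0.86 / (16π × 5.67×10⁻⁸ × (270)⁴)] = 5.89×10¹¹ m = 3.94 AU.

d ≈ 3.94 AU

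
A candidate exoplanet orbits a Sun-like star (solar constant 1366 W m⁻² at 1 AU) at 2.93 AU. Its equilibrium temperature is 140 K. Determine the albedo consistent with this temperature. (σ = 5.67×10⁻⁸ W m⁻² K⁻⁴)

Flux at 2.93 AU: S = 1366/2.93² = 159 W m⁻².
From T_eq⁴ = S(1−A)/(4σ): 1−A = 4σT_eq⁴/S.
1−A = 4 × 5.67×10⁻⁸ × (140)⁴ / 159 = 0.548.

A ≈ 0.45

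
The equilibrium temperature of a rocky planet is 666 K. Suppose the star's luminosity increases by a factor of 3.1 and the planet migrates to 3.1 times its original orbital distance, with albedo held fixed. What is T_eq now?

T_eq ∝ L^(1/4) · d^(−1/2).
T′ = 666 × 3.1^(1/4) / 3.1^(1/2) = 502 K.

T_eq ≈ 502 K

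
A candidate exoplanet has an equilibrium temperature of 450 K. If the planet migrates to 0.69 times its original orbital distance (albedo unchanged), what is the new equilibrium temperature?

T_eq ∝ L^(1/4) · d^(−1/2).
T′ = 450 / 0.69^(1/2) = 542 K.

T_eq ≈ 542 K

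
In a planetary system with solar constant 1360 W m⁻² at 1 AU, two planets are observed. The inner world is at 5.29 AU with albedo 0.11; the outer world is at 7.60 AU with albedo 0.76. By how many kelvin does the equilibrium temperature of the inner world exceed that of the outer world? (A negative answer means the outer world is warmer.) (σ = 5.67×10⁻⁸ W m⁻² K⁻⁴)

ΔT ≈ 46.9 K

T_eq = [S₀(1−A)/(4σd²)]^(1/4), so T ∝ (1−A)^(1/4) / √d.
T₁ = [1360×0.89/(4×5.67×10⁻⁸×5.29²)]^(1/4) = 117.52 K.
T₂ = [1360×0.24/(4×5.67×10⁻⁸×7.60²)]^(1/4) = 70.65 K.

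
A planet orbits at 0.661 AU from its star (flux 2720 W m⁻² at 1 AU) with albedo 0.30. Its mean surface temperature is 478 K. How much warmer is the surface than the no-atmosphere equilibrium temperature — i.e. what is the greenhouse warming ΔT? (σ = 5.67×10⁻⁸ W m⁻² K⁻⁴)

S = 2720/0.661² = 6225 W m⁻².
T_eq = [S(1−A)/(4σ)]^(1/4) = [6225×0.70/(4×5.67×10⁻⁸)]^(1/4) = 372.3 K.
ΔT = T_surf − T_eq = 478 − 372.3.

ΔT ≈ 105.7 K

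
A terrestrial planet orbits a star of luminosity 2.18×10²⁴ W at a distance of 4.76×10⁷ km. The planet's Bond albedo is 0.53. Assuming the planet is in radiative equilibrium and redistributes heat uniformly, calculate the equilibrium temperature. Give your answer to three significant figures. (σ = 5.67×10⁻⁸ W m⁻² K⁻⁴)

d = 4.76×10⁷ km = 4.76×10¹⁰ m.
Flux: S = L/(4πd²) = 2.18×10²⁴/(4π×(4.76×10¹⁰)²) = 76.6 W m⁻².
Energy balance: absorbed = emitted ⇒ πR²·S(1−A) = 4πR²·σT_eq⁴, so T_eq⁴ = S(1−A)/(4σ).
T_eq = [76.6 × 0.47 / (4 × 5.67×10⁻⁸)]^(1/4) = (1.59×10⁸)^(1/4) = 112 K.

T_eq ≈ 112 K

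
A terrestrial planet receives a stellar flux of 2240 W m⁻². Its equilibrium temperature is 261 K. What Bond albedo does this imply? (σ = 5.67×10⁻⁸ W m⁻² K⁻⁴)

From T_eq⁴ = S(1−A)/(4σ): 1−A = 4σT_eq⁴/S.
1−A = 4 × 5.67×10⁻⁸ × (261)⁴ / 2240 = 0.470.

A ≈ 0.53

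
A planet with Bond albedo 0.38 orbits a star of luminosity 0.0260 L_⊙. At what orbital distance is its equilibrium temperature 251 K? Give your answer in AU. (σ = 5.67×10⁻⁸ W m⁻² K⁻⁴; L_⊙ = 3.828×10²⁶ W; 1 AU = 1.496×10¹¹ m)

L = 0.0260 × 3.828×10²⁶ = 9.95×10²⁴ W.
From T_eq⁴ = L(1−A)/(16πσd²): d = √[L(1−A)/(16πσT_eq⁴)].
d = √[9.95×10²⁴ × 0.62 / (16π × 5.67×10⁻⁸ × (251)⁴)] = 2.34×10¹⁰ m = 0.156 AU.

d ≈ 0.156 AU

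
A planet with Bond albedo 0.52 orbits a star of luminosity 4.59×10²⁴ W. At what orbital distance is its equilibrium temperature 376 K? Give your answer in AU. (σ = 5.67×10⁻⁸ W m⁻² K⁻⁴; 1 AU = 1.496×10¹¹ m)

From T_eq⁴ = L(1−A)/(16πσd²): d = √[L(1−A)/(16πσT_eq⁴)].
d = √[4.59×10²⁴ × 0.48 / (16π × 5.67×10⁻⁸ × (376)⁴)] = 6.22×10⁹ m = 0.0416 AU.

d ≈ 0.0416 AU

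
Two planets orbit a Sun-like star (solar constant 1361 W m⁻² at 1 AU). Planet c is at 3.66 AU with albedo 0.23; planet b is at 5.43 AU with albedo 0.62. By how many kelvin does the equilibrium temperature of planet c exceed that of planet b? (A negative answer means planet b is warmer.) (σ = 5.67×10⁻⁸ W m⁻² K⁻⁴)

T_eq = [S₀(1−A)/(4σd²)]^(1/4), so T ∝ (1−A)^(1/4) / √d.
T₁ = [1361×0.77/(4×5.67×10⁻⁸×3.66²)]^(1/4) = 136.28 K.
T₂ = [1361×0.38/(4×5.67×10⁻⁸×5.43²)]^(1/4) = 93.78 K.

ΔT ≈ 42.5 K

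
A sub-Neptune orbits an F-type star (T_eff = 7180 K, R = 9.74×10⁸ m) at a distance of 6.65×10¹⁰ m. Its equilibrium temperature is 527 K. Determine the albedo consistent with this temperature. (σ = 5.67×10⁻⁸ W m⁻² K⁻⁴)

L = 4πR_⋆²σT_⋆⁴ = 4π(9.74×10⁸)² × 5.67×10⁻⁸ × (7180)⁴ = 1.80×10²⁷ W.
S = L/(4πd²) = 3.23×10⁴ W m⁻².
From T_eq⁴ = S(1−A)/(4σ): 1−A = 4σT_eq⁴/S.
1−A = 4 × 5.67×10⁻⁸ × (527)⁴ / 3.23×10⁴ = 0.541.

A ≈ 0.46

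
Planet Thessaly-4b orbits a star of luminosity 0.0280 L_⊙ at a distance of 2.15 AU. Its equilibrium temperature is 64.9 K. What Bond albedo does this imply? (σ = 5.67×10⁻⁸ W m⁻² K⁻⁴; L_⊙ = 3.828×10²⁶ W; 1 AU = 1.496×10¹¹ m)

A ≈ 0.51

d = 2.15 AU = 3.22×10¹¹ m.
L = 0.0280 × 3.828×10²⁶ = 1.07×10²⁵ W.
Flux: S = L/(4πd²) = 1.07×10²⁵/(4π×(3.22×10¹¹)²) = 8.24 W m⁻².
From T_eq⁴ = S(1−A)/(4σ): 1−A = 4σT_eq⁴/S.
1−A = 4 × 5.67×10⁻⁸ × (64.9)⁴ / 8.24 = 0.488.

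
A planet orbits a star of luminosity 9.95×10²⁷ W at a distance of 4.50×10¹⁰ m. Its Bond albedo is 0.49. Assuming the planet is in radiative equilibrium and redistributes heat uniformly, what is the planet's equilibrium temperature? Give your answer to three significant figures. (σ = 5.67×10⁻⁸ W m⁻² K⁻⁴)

Flux: S = L/(4πd²) = 9.95×10²⁷/(4π×(4.50×10¹⁰)²) = 3.91×10⁵ W m⁻².
Energy balance: absorbed = emitted ⇒ πR²·S(1−A) = 4πR²·σT_eq⁴, so T_eq⁴ = S(1−A)/(4σ).
T_eq = [3.91×10⁵ × 0.51 / (4 × 5.67×10⁻⁸)]^(1/4) = (8.79×10¹¹)^(1/4) = 968 K.

T_eq ≈ 968 K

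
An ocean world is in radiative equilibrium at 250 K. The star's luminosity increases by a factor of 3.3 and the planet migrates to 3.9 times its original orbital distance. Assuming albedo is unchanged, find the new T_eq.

T_eq ≈ 171 K

T_eq ∝ L^(1/4) · d^(−1/2).
T′ = 250 × 3.3^(1/4) / 3.9^(1/2) = 171 K.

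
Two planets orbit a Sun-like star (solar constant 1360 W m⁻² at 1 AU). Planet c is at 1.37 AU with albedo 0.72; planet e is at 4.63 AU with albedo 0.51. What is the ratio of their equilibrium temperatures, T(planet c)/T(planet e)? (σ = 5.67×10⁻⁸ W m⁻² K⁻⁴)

T_eq = [S₀(1−A)/(4σd²)]^(1/4), so T ∝ (1−A)^(1/4) / √d.
T₁ = [1360×0.28/(4×5.67×10⁻⁸×1.37²)]^(1/4) = 172.94 K.
T₂ = [1360×0.49/(4×5.67×10⁻⁸×4.63²)]^(1/4) = 108.20 K.

T₁/T₂ ≈ 1.598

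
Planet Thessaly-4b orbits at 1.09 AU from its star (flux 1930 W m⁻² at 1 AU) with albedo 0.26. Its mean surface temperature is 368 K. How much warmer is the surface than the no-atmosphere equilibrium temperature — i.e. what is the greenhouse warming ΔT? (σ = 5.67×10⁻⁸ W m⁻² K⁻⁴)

S = 1930/1.09² = 1624 W m⁻².
T_eq = [S(1−A)/(4σ)]^(1/4) = [1624×0.74/(4×5.67×10⁻⁸)]^(1/4) = 269.8 K.
ΔT = T_surf − T_eq = 368 − 269.8.

ΔT ≈ 98.2 K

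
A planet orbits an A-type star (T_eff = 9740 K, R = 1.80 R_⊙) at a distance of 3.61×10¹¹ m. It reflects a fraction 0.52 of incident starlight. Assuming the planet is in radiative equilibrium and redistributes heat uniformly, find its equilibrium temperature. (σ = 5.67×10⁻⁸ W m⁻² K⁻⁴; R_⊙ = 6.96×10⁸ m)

T_eq ≈ 338 K

R_⋆ = 1.80 × 6.96×10⁸ = 1.25×10⁹ m.
L = 4πR_⋆²σT_⋆⁴ = 4π(1.25×10⁹)² × 5.67×10⁻⁸ × (9740)⁴ = 1.01×10²⁸ W.
S = L/(4πd²) = 6150 W m⁻².
Energy balance: absorbed = emitted ⇒ πR²·S(1−A) = 4πR²·σT_eq⁴, so T_eq⁴ = S(1−A)/(4σ).
T_eq = [6150 × 0.48 / (4 × 5.67×10⁻⁸)]^(1/4) = (1.30×10¹⁰)^(1/4) = 338 K.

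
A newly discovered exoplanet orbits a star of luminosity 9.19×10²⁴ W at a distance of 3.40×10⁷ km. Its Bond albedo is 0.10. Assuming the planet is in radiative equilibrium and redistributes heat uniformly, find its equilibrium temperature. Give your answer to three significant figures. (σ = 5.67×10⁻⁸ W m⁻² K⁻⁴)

d = 3.40×10⁷ km = 3.40×10¹⁰ m.
Flux: S = L/(4πd²) = 9.19×10²⁴/(4π×(3.40×10¹⁰)²) = 633 W m⁻².
Energy balance: absorbed = emitted ⇒ πR²·S(1−A) = 4πR²·σT_eq⁴, so T_eq⁴ = S(1−A)/(4σ).
T_eq = [633 × 0.90 / (4 × 5.67×10⁻⁸)]^(1/4) = (2.51×10⁹)^(1/4) = 224 K.

T_eq ≈ 224 K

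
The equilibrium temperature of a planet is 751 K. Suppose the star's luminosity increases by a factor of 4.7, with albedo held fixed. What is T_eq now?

T_eq ∝ L^(1/4) · d^(−1/2).
T′ = 751 × 4.7^(1/4) = 1110 K.

T_eq ≈ 1110 K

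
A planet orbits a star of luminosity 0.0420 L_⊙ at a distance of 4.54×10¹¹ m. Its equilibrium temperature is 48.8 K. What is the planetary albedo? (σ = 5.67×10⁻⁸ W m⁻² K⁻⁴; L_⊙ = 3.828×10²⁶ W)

A ≈ 0.79

L = 0.0420 × 3.828×10²⁶ = 1.61×10²⁵ W.
Flux: S = L/(4πd²) = 1.61×10²⁵/(4π×(4.54×10¹¹)²) = 6.21 W m⁻².
From T_eq⁴ = S(1−A)/(4σ): 1−A = 4σT_eq⁴/S.
1−A = 4 × 5.67×10⁻⁸ × (48.8)⁴ / 6.21 = 0.207.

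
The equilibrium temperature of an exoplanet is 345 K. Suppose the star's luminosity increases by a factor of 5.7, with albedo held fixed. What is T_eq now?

T_eq ∝ L^(1/4) · d^(−1/2).
T′ = 345 × 5.7^(1/4) = 533 K.

T_eq ≈ 533 K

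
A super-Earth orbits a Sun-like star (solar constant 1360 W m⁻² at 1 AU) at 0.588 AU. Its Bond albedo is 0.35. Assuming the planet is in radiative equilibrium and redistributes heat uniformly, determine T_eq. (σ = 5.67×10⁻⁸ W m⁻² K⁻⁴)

Flux at 0.588 AU: S = 1360/0.588² = 3930 W m⁻².
Energy balance: absorbed = emitted ⇒ πR²·S(1−A) = 4πR²·σT_eq⁴, so T_eq⁴ = S(1−A)/(4σ).
T_eq = [3930 × 0.65 / (4 × 5.67×10⁻⁸)]^(1/4) = (1.13×10¹⁰)^(1/4) = 326 K.

T_eq ≈ 326 K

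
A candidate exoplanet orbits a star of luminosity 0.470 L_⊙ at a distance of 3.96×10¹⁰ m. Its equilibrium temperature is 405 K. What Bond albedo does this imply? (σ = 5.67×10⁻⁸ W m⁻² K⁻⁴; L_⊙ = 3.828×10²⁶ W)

A ≈ 0.33

L = 0.470 × 3.828×10²⁶ = 1.80×10²⁶ W.
Flux: S = L/(4πd²) = 1.80×10²⁶/(4π×(3.96×10¹⁰)²) = 9130 W m⁻².
From T_eq⁴ = S(1−A)/(4σ): 1−A = 4σT_eq⁴/S.
1−A = 4 × 5.67×10⁻⁸ × (405)⁴ / 9130 = 0.668.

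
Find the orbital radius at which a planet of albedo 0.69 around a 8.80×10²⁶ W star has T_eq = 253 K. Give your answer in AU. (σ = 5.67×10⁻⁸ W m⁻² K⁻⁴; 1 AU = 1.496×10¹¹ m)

From T_eq⁴ = L(1−A)/(16πσd²): d = √[L(1−A)/(16πσT_eq⁴)].
d = √[8.80×10²⁶ × 0.31 / (16π × 5.67×10⁻⁸ × (253)⁴)] = 1.53×10¹¹ m = 1.02 AU.

d ≈ 1.02 AU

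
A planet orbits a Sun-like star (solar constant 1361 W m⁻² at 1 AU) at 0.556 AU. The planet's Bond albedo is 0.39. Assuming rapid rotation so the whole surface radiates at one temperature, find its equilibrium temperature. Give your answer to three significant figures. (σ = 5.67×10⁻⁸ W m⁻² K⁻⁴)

Flux at 0.556 AU: S = 1361/0.556² = 4400 W m⁻².
Energy balance: absorbed = emitted ⇒ πR²·S(1−A) = 4πR²·σT_eq⁴, so T_eq⁴ = S(1−A)/(4σ).
T_eq = [4400 × 0.61 / (4 × 5.67×10⁻⁸)]^(1/4) = (1.18×10¹⁰)^(1/4) = 330 K.

T_eq ≈ 330 K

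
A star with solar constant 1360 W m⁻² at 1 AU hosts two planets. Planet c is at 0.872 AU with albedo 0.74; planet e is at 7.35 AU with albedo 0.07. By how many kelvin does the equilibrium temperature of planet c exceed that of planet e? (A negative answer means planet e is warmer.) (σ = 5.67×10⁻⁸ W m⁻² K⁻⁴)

ΔT ≈ 112.0 K

T_eq = [S₀(1−A)/(4σd²)]^(1/4), so T ∝ (1−A)^(1/4) / √d.
T₁ = [1360×0.26/(4×5.67×10⁻⁸×0.872²)]^(1/4) = 212.79 K.
T₂ = [1360×0.93/(4×5.67×10⁻⁸×7.35²)]^(1/4) = 100.80 K.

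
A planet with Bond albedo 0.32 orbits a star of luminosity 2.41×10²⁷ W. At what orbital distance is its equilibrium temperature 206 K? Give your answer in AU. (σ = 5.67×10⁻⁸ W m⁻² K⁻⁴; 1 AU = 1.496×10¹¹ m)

From T_eq⁴ = L(1−A)/(16πσd²): d = √[L(1−A)/(16πσT_eq⁴)].
d = √[2.41×10²⁷ × 0.68 / (16π × 5.67×10⁻⁸ × (206)⁴)] = 5.65×10¹¹ m = 3.78 AU.

d ≈ 3.78 AU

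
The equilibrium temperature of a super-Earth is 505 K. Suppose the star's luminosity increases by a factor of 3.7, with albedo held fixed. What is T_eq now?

T_eq ∝ L^(1/4) · d^(−1/2).
T′ = 505 × 3.7^(1/4) = 700 K.

T_eq ≈ 700 K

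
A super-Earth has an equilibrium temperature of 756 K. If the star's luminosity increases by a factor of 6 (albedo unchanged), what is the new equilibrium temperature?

T_eq ≈ 1180 K

T_eq ∝ L^(1/4) · d^(−1/2).
T′ = 756 × 6^(1/4) = 1180 K.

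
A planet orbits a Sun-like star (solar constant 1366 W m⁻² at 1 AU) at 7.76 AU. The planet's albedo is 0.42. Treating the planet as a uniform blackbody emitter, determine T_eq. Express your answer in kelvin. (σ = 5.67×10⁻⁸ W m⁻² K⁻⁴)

Flux at 7.76 AU: S = 1366/7.76² = 22.7 W m⁻².
Energy balance: absorbed = emitted ⇒ πR²·S(1−A) = 4πR²·σT_eq⁴, so T_eq⁴ = S(1−A)/(4σ).
T_eq = [22.7 × 0.58 / (4 × 5.67×10⁻⁸)]^(1/4) = (5.80×10⁷)^(1/4) = 87.3 K.

T_eq ≈ 87.3 K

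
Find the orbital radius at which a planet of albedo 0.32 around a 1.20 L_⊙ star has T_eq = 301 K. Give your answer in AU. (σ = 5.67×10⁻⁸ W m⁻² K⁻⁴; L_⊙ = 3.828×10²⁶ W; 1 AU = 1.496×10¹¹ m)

d ≈ 0.772 AU

L = 1.20 × 3.828×10²⁶ = 4.59×10²⁶ W.
From T_eq⁴ = L(1−A)/(16πσd²): d = √[L(1−A)/(16πσT_eq⁴)].
d = √[4.59×10²⁶ × 0.68 / (16π × 5.67×10⁻⁸ × (301)⁴)] = 1.16×10¹¹ m = 0.772 AU.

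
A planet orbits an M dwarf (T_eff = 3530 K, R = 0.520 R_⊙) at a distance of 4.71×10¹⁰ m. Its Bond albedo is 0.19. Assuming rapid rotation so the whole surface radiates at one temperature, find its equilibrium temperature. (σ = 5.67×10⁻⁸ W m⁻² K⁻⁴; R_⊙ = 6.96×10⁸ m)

T_eq ≈ 208 K

R_⋆ = 0.520 × 6.96×10⁸ = 3.62×10⁸ m.
L = 4πR_⋆²σT_⋆⁴ = 4π(3.62×10⁸)² × 5.67×10⁻⁸ × (3530)⁴ = 1.45×10²⁵ W.
S = L/(4πd²) = 520 W m⁻².
Energy balance: absorbed = emitted ⇒ πR²·S(1−A) = 4πR²·σT_eq⁴, so T_eq⁴ = S(1−A)/(4σ).
T_eq = [520 × 0.81 / (4 × 5.67×10⁻⁸)]^(1/4) = (1.86×10⁹)^(1/4) = 208 K.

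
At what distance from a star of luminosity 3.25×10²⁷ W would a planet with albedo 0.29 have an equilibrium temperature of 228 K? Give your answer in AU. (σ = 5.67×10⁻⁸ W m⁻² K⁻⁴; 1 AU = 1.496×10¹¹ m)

From T_eq⁴ = L(1−A)/(16πσd²): d = √[L(1−A)/(16πσT_eq⁴)].
d = √[3.25×10²⁷ × 0.71 / (16π × 5.67×10⁻⁸ × (228)⁴)] = 5.47×10¹¹ m = 3.66 AU.

d ≈ 3.66 AU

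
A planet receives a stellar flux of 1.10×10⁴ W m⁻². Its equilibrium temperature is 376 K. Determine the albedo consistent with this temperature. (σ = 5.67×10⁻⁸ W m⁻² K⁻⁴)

From T_eq⁴ = S(1−A)/(4σ): 1−A = 4σT_eq⁴/S.
1−A = 4 × 5.67×10⁻⁸ × (376)⁴ / 1.10×10⁴ = 0.412.

A ≈ 0.59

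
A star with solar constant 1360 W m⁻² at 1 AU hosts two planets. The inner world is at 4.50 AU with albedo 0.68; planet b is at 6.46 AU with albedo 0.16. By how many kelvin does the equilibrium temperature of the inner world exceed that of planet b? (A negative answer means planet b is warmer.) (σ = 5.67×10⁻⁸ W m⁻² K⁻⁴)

T_eq = [S₀(1−A)/(4σd²)]^(1/4), so T ∝ (1−A)^(1/4) / √d.
T₁ = [1360×0.32/(4×5.67×10⁻⁸×4.50²)]^(1/4) = 98.66 K.
T₂ = [1360×0.84/(4×5.67×10⁻⁸×6.46²)]^(1/4) = 104.82 K.

ΔT ≈ -6.2 K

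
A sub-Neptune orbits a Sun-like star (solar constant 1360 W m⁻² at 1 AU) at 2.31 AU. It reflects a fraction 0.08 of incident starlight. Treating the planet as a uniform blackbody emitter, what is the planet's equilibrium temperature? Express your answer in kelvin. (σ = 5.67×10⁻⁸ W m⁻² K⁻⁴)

Flux at 2.31 AU: S = 1360/2.31² = 255 W m⁻².
Energy balance: absorbed = emitted ⇒ πR²·S(1−A) = 4πR²·σT_eq⁴, so T_eq⁴ = S(1−A)/(4σ).
T_eq = [255 × 0.92 / (4 × 5.67×10⁻⁸)]^(1/4) = (1.03×10⁹)^(1/4) = 179 K.

T_eq ≈ 179 K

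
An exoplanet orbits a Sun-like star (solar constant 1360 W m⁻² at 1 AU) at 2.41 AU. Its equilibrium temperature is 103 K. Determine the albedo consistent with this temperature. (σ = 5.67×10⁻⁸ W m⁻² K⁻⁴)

A ≈ 0.89

Flux at 2.41 AU: S = 1360/2.41² = 234 W m⁻².
From T_eq⁴ = S(1−A)/(4σ): 1−A = 4σT_eq⁴/S.
1−A = 4 × 5.67×10⁻⁸ × (103)⁴ / 234 = 0.109.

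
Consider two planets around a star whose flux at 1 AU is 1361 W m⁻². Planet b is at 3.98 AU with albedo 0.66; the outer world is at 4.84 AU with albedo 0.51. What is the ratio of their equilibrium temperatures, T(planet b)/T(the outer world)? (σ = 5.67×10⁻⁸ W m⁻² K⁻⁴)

T_eq = [S₀(1−A)/(4σd²)]^(1/4), so T ∝ (1−A)^(1/4) / √d.
T₁ = [1361×0.34/(4×5.67×10⁻⁸×3.98²)]^(1/4) = 106.53 K.
T₂ = [1361×0.49/(4×5.67×10⁻⁸×4.84²)]^(1/4) = 105.85 K.

T₁/T₂ ≈ 1.006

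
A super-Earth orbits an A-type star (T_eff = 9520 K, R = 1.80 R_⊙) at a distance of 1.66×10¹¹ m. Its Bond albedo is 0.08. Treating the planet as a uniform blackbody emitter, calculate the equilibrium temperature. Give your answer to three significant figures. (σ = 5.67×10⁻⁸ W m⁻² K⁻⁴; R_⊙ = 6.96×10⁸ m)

R_⋆ = 1.80 × 6.96×10⁸ = 1.25×10⁹ m.
L = 4πR_⋆²σT_⋆⁴ = 4π(1.25×10⁹)² × 5.67×10⁻⁸ × (9520)⁴ = 9.19×10²⁷ W.
S = L/(4πd²) = 2.65×10⁴ W m⁻².
Energy balance: absorbed = emitted ⇒ πR²·S(1−A) = 4πR²·σT_eq⁴, so T_eq⁴ = S(1−A)/(4σ).
T_eq = [2.65×10⁴ × 0.92 / (4 × 5.67×10⁻⁸)]^(1/4) = (1.08×10¹¹)^(1/4) = 573 K.

T_eq ≈ 573 K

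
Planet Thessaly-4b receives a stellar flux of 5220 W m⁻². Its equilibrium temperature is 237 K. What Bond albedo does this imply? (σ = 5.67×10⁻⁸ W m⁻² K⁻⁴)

A ≈ 0.86

From T_eq⁴ = S(1−A)/(4σ): 1−A = 4σT_eq⁴/S.
1−A = 4 × 5.67×10⁻⁸ × (237)⁴ / 5220 = 0.137.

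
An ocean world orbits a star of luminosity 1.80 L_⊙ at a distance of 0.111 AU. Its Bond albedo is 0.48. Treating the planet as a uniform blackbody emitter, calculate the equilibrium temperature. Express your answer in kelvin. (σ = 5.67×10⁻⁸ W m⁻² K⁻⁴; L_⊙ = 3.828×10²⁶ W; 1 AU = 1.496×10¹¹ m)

d = 0.111 AU = 1.66×10¹⁰ m.
L = 1.80 × 3.828×10²⁶ = 6.89×10²⁶ W.
Flux: S = L/(4πd²) = 6.89×10²⁶/(4π×(1.66×10¹⁰)²) = 1.99×10⁵ W m⁻².
Energy balance: absorbed = emitted ⇒ πR²·S(1−A) = 4πR²·σT_eq⁴, so T_eq⁴ = S(1−A)/(4σ).
T_eq = [1.99×10⁵ × 0.52 / (4 × 5.67×10⁻⁸)]^(1/4) = (4.56×10¹¹)^(1/4) = 822 K.

T_eq ≈ 822 K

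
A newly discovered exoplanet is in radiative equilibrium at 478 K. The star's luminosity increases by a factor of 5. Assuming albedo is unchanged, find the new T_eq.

T_eq ∝ L^(1/4) · d^(−1/2).
T′ = 478 × 5^(1/4) = 715 K.

T_eq ≈ 715 K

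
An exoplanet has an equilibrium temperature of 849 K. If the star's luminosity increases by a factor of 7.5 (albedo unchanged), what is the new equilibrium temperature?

T_eq ≈ 1400 K

T_eq ∝ L^(1/4) · d^(−1/2).
T′ = 849 × 7.5^(1/4) = 1400 K.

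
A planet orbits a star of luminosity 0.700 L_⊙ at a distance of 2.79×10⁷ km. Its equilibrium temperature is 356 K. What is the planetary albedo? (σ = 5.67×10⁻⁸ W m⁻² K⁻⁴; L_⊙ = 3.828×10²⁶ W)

A ≈ 0.87

d = 2.79×10⁷ km = 2.79×10¹⁰ m.
L = 0.700 × 3.828×10²⁶ = 2.68×10²⁶ W.
Flux: S = L/(4πd²) = 2.68×10²⁶/(4π×(2.79×10¹⁰)²) = 2.74×10⁴ W m⁻².
From T_eq⁴ = S(1−A)/(4σ): 1−A = 4σT_eq⁴/S.
1−A = 4 × 5.67×10⁻⁸ × (356)⁴ / 2.74×10⁴ = 0.133.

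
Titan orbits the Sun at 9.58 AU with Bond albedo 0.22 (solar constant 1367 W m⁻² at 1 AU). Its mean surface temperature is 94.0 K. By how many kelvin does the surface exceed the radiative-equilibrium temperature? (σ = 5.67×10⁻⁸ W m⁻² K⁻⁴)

ΔT ≈ 9.4 K

S = 1367/9.58² = 14.89 W m⁻².
T_eq = [S(1−A)/(4σ)]^(1/4) = [14.89×0.78/(4×5.67×10⁻⁸)]^(1/4) = 84.6 K.
ΔT = T_surf − T_eq = 94 − 84.6.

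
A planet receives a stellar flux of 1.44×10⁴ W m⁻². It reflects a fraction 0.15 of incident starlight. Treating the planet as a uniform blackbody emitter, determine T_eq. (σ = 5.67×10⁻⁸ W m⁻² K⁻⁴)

T_eq ≈ 482 K

Energy balance: absorbed = emitted ⇒ πR²·S(1−A) = 4πR²·σT_eq⁴, so T_eq⁴ = S(1−A)/(4σ).
T_eq = [1.44×10⁴ × 0.85 / (4 × 5.67×10⁻⁸)]^(1/4) = (5.40×10¹⁰)^(1/4) = 482 K.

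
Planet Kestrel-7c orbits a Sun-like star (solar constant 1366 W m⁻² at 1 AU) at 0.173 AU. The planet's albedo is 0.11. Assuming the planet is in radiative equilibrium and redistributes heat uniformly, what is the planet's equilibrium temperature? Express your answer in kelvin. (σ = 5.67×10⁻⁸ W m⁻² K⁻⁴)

Flux at 0.173 AU: S = 1366/0.173² = 4.56×10⁴ W m⁻².
Energy balance: absorbed = emitted ⇒ πR²·S(1−A) = 4πR²·σT_eq⁴, so T_eq⁴ = S(1−A)/(4σ).
T_eq = [4.56×10⁴ × 0.89 / (4 × 5.67×10⁻⁸)]^(1/4) = (1.79×10¹¹)^(1/4) = 651 K.

T_eq ≈ 651 K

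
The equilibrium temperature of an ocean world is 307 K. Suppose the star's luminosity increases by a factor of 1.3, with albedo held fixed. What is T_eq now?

T_eq ∝ L^(1/4) · d^(−1/2).
T′ = 307 × 1.3^(1/4) = 328 K.

T_eq ≈ 328 K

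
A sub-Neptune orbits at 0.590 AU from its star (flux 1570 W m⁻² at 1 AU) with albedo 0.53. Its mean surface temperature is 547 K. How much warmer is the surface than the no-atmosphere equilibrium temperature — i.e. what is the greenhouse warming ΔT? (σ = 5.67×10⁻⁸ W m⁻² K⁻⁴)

S = 1570/0.590² = 4510 W m⁻².
T_eq = [S(1−A)/(4σ)]^(1/4) = [4510×0.47/(4×5.67×10⁻⁸)]^(1/4) = 310.9 K.
ΔT = T_surf − T_eq = 547 − 310.9.

ΔT ≈ 236.1 K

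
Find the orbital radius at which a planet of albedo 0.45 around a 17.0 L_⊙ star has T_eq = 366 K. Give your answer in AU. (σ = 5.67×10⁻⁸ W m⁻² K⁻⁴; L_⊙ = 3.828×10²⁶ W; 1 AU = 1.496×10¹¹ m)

d ≈ 1.77 AU

L = 17.0 × 3.828×10²⁶ = 6.51×10²⁷ W.
From T_eq⁴ = L(1−A)/(16πσd²): d = √[L(1−A)/(16πσT_eq⁴)].
d = √[6.51×10²⁷ × 0.55 / (16π × 5.67×10⁻⁸ × (366)⁴)] = 2.65×10¹¹ m = 1.77 AU.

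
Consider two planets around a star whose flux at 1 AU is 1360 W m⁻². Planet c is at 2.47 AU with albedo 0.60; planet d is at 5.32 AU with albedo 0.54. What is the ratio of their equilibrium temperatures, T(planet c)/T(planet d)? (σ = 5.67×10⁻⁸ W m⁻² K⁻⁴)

T₁/T₂ ≈ 1.417

T_eq = [S₀(1−A)/(4σd²)]^(1/4), so T ∝ (1−A)^(1/4) / √d.
T₁ = [1360×0.40/(4×5.67×10⁻⁸×2.47²)]^(1/4) = 140.81 K.
T₂ = [1360×0.46/(4×5.67×10⁻⁸×5.32²)]^(1/4) = 99.36 K.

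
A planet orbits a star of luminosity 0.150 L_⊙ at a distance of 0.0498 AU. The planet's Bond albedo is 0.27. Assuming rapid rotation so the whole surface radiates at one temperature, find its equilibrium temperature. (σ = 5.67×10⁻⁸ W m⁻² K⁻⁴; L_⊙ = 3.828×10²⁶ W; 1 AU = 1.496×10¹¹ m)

d = 0.0498 AU = 7.45×10⁹ m.
L = 0.150 × 3.828×10²⁶ = 5.74×10²⁵ W.
Flux: S = L/(4πd²) = 5.74×10²⁵/(4π×(7.45×10⁹)²) = 8.23×10⁴ W m⁻².
Energy balance: absorbed = emitted ⇒ πR²·S(1−A) = 4πR²·σT_eq⁴, so T_eq⁴ = S(1−A)/(4σ).
T_eq = [8.23×10⁴ × 0.73 / (4 × 5.67×10⁻⁸)]^(1/4) = (2.65×10¹¹)^(1/4) = 717 K.

T_eq ≈ 717 K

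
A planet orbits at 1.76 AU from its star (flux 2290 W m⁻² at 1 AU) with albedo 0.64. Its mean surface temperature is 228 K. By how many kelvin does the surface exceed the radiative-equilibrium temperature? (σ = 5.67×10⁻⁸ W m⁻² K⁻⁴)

S = 2290/1.76² = 739.3 W m⁻².
T_eq = [S(1−A)/(4σ)]^(1/4) = [739.3×0.36/(4×5.67×10⁻⁸)]^(1/4) = 185.1 K.
ΔT = T_surf − T_eq = 228 − 185.1.

ΔT ≈ 42.9 K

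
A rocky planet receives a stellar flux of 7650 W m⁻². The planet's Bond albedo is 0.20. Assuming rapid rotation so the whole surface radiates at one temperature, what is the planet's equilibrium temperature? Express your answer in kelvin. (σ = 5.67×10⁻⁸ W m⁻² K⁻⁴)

T_eq ≈ 405 K

Energy balance: absorbed = emitted ⇒ πR²·S(1−A) = 4πR²·σT_eq⁴, so T_eq⁴ = S(1−A)/(4σ).
T_eq = [7650 × 0.80 / (4 × 5.67×10⁻⁸)]^(1/4) = (2.70×10¹⁰)^(1/4) = 405 K.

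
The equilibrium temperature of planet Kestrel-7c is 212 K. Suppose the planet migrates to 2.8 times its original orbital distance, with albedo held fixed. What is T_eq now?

T_eq ≈ 127 K

T_eq ∝ L^(1/4) · d^(−1/2).
T′ = 212 / 2.8^(1/2) = 127 K.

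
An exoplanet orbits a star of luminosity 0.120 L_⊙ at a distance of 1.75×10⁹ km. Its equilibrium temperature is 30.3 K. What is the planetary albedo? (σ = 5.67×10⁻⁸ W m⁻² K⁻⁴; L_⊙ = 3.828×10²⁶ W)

A ≈ 0.84

d = 1.75×10⁹ km = 1.75×10¹² m.
L = 0.120 × 3.828×10²⁶ = 4.59×10²⁵ W.
Flux: S = L/(4πd²) = 4.59×10²⁵/(4π×(1.75×10¹²)²) = 1.19 W m⁻².
From T_eq⁴ = S(1−A)/(4σ): 1−A = 4σT_eq⁴/S.
1−A = 4 × 5.67×10⁻⁸ × (30.3)⁴ / 1.19 = 0.160.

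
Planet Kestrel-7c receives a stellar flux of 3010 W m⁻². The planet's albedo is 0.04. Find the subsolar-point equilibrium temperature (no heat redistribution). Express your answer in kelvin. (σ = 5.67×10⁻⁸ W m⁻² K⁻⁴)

At the subsolar point the surface absorbs S(1−A) and emits σT⁴ per unit area — no factor of 4, since only the local patch is in balance.
T = [3010 × 0.96 / 5.67×10⁻⁸]^(1/4) = (5.10×10¹⁰)^(1/4) = 475 K.

T_ss ≈ 475 K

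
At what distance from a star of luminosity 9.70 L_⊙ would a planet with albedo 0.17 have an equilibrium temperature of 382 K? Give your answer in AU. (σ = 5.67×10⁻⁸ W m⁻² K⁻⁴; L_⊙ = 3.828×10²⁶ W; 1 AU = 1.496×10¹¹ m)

L = 9.70 × 3.828×10²⁶ = 3.71×10²⁷ W.
From T_eq⁴ = L(1−A)/(16πσd²): d = √[L(1−A)/(16πσT_eq⁴)].
d = √[3.71×10²⁷ × 0.83 / (16π × 5.67×10⁻⁸ × (382)⁴)] = 2.25×10¹¹ m = 1.51 AU.

d ≈ 1.51 AU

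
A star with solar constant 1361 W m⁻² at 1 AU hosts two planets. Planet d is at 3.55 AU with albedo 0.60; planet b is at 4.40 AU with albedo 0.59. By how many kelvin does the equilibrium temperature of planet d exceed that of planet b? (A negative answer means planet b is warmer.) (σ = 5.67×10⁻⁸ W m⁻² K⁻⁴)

ΔT ≈ 11.3 K

T_eq = [S₀(1−A)/(4σd²)]^(1/4), so T ∝ (1−A)^(1/4) / √d.
T₁ = [1361×0.40/(4×5.67×10⁻⁸×3.55²)]^(1/4) = 117.48 K.
T₂ = [1361×0.41/(4×5.67×10⁻⁸×4.40²)]^(1/4) = 106.18 K.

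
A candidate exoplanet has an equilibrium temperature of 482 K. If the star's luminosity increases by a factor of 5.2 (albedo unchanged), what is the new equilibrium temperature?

T_eq ∝ L^(1/4) · d^(−1/2).
T′ = 482 × 5.2^(1/4) = 728 K.

T_eq ≈ 728 K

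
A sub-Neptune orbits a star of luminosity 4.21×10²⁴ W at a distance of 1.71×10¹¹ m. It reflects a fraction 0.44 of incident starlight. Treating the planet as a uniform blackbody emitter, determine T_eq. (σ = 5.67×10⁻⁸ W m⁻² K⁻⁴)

T_eq ≈ 72.9 K

Flux: S = L/(4πd²) = 4.21×10²⁴/(4π×(1.71×10¹¹)²) = 11.5 W m⁻².
Energy balance: absorbed = emitted ⇒ πR²·S(1−A) = 4πR²·σT_eq⁴, so T_eq⁴ = S(1−A)/(4σ).
T_eq = [11.5 × 0.56 / (4 × 5.67×10⁻⁸)]^(1/4) = (2.83×10⁷)^(1/4) = 72.9 K.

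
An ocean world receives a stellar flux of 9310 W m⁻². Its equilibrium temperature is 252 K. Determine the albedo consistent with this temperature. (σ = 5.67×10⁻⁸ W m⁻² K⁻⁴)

A ≈ 0.90

From T_eq⁴ = S(1−A)/(4σ): 1−A = 4σT_eq⁴/S.
1−A = 4 × 5.67×10⁻⁸ × (252)⁴ / 9310 = 0.098.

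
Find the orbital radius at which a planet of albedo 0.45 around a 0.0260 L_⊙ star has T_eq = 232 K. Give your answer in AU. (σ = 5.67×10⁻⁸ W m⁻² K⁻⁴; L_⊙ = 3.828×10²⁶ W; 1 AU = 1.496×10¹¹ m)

d ≈ 0.172 AU

L = 0.0260 × 3.828×10²⁶ = 9.95×10²⁴ W.
From T_eq⁴ = L(1−A)/(16πσd²): d = √[L(1−A)/(16πσT_eq⁴)].
d = √[9.95×10²⁴ × 0.55 / (16π × 5.67×10⁻⁸ × (232)⁴)] = 2.57×10¹⁰ m = 0.172 AU.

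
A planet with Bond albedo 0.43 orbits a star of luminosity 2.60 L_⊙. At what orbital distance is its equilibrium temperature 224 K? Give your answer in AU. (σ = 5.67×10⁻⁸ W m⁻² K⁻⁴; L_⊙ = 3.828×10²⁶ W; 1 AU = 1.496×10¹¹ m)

L = 2.60 × 3.828×10²⁶ = 9.95×10²⁶ W.
From T_eq⁴ = L(1−A)/(16πσd²): d = √[L(1−A)/(16πσT_eq⁴)].
d = √[9.95×10²⁶ × 0.57 / (16π × 5.67×10⁻⁸ × (224)⁴)] = 2.81×10¹¹ m = 1.88 AU.

d ≈ 1.88 AU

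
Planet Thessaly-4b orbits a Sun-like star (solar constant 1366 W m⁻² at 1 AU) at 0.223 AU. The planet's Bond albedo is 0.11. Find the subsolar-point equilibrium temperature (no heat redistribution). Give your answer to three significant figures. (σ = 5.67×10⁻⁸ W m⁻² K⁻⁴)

Flux at 0.223 AU: S = 1366/0.223² = 2.75×10⁴ W m⁻².
At the subsolar point the surface absorbs S(1−A) and emits σT⁴ per unit area — no factor of 4, since only the local patch is in balance.
T = [2.75×10⁴ × 0.89 / 5.67×10⁻⁸]^(1/4) = (4.31×10¹¹)^(1/4) = 810 K.

T_ss ≈ 810 K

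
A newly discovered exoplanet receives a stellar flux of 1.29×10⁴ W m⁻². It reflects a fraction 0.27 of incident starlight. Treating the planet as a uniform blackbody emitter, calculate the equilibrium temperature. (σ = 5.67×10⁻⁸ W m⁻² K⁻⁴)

Energy balance: absorbed = emitted ⇒ πR²·S(1−A) = 4πR²·σT_eq⁴, so T_eq⁴ = S(1−A)/(4σ).
T_eq = [1.29×10⁴ × 0.73 / (4 × 5.67×10⁻⁸)]^(1/4) = (4.15×10¹⁰)^(1/4) = 451 K.

T_eq ≈ 451 K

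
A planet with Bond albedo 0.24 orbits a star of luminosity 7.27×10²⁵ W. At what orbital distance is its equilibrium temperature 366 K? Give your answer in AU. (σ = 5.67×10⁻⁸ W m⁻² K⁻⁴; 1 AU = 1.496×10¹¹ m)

d ≈ 0.220 AU

From T_eq⁴ = L(1−A)/(16πσd²): d = √[L(1−A)/(16πσT_eq⁴)].
d = √[7.27×10²⁵ × 0.76 / (16π × 5.67×10⁻⁸ × (366)⁴)] = 3.29×10¹⁰ m = 0.220 AU.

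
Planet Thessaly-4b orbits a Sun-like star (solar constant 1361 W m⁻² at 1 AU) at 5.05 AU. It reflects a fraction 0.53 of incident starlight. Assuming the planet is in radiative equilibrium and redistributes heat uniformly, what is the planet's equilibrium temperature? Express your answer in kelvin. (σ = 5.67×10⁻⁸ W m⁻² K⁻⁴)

Flux at 5.05 AU: S = 1361/5.05² = 53.4 W m⁻².
Energy balance: absorbed = emitted ⇒ πR²·S(1−A) = 4πR²·σT_eq⁴, so T_eq⁴ = S(1−A)/(4σ).
T_eq = [53.4 × 0.47 / (4 × 5.67×10⁻⁸)]^(1/4) = (1.11×10⁸)^(1/4) = 103 K.

T_eq ≈ 103 K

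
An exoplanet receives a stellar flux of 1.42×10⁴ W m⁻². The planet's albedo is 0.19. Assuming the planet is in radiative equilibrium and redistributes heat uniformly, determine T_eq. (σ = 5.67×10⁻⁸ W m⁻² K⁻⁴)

Energy balance: absorbed = emitted ⇒ πR²·S(1−A) = 4πR²·σT_eq⁴, so T_eq⁴ = S(1−A)/(4σ).
T_eq = [1.42×10⁴ × 0.81 / (4 × 5.67×10⁻⁸)]^(1/4) = (5.07×10¹⁰)^(1/4) = 475 K.

T_eq ≈ 475 K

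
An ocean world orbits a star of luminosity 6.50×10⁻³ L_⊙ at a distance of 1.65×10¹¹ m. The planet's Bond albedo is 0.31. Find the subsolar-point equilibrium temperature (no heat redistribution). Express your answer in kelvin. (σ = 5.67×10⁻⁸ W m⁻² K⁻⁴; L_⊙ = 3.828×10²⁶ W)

L = 6.50×10⁻³ × 3.828×10²⁶ = 2.49×10²⁴ W.
Flux: S = L/(4πd²) = 2.49×10²⁴/(4π×(1.65×10¹¹)²) = 7.27 W m⁻².
At the subsolar point the surface absorbs S(1−A) and emits σT⁴ per unit area — no factor of 4, since only the local patch is in balance.
T = [7.27 × 0.69 / 5.67×10⁻⁸]^(1/4) = (8.85×10⁷)^(1/4) = 97.0 K.

T_ss ≈ 97.0 K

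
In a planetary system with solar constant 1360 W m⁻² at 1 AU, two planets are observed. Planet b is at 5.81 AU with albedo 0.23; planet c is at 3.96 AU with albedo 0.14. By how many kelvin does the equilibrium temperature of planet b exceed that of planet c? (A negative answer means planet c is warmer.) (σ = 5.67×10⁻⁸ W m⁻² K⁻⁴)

ΔT ≈ -26.5 K

T_eq = [S₀(1−A)/(4σd²)]^(1/4), so T ∝ (1−A)^(1/4) / √d.
T₁ = [1360×0.77/(4×5.67×10⁻⁸×5.81²)]^(1/4) = 108.15 K.
T₂ = [1360×0.86/(4×5.67×10⁻⁸×3.96²)]^(1/4) = 134.66 K.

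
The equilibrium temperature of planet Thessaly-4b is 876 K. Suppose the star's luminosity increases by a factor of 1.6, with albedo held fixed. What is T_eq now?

T_eq ≈ 985 K

T_eq ∝ L^(1/4) · d^(−1/2).
T′ = 876 × 1.6^(1/4) = 985 K.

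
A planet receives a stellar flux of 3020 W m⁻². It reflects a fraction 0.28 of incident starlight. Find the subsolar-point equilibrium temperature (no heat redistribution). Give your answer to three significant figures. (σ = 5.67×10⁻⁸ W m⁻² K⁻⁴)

T_ss ≈ 443 K

At the subsolar point the surface absorbs S(1−A) and emits σT⁴ per unit area — no factor of 4, since only the local patch is in balance.
T = [3020 × 0.72 / 5.67×10⁻⁸]^(1/4) = (3.83×10¹⁰)^(1/4) = 443 K.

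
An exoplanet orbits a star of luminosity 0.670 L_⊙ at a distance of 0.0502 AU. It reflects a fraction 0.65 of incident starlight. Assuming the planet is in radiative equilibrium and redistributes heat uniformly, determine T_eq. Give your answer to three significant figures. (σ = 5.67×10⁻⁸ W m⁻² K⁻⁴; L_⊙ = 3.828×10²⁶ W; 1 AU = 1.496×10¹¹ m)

d = 0.0502 AU = 7.51×10⁹ m.
L = 0.670 × 3.828×10²⁶ = 2.56×10²⁶ W.
Flux: S = L/(4πd²) = 2.56×10²⁶/(4π×(7.51×10⁹)²) = 3.62×10⁵ W m⁻².
Energy balance: absorbed = emitted ⇒ πR²·S(1−A) = 4πR²·σT_eq⁴, so T_eq⁴ = S(1−A)/(4σ).
T_eq = [3.62×10⁵ × 0.35 / (4 × 5.67×10⁻⁸)]^(1/4) = (5.58×10¹¹)^(1/4) = 864 K.

T_eq ≈ 864 K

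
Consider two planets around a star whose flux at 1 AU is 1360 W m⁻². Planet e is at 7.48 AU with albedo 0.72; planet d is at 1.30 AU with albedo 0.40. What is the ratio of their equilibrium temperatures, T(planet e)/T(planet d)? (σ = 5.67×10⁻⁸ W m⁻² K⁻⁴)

T_eq = [S₀(1−A)/(4σd²)]^(1/4), so T ∝ (1−A)^(1/4) / √d.
T₁ = [1360×0.28/(4×5.67×10⁻⁸×7.48²)]^(1/4) = 74.01 K.
T₂ = [1360×0.60/(4×5.67×10⁻⁸×1.30²)]^(1/4) = 214.80 K.

T₁/T₂ ≈ 0.345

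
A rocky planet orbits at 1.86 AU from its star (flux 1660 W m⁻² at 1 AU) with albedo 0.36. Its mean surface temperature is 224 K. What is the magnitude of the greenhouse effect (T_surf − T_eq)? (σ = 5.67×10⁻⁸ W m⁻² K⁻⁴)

ΔT ≈ 32.2 K

S = 1660/1.86² = 479.8 W m⁻².
T_eq = [S(1−A)/(4σ)]^(1/4) = [479.8×0.64/(4×5.67×10⁻⁸)]^(1/4) = 191.8 K.
ΔT = T_surf − T_eq = 224 − 191.8.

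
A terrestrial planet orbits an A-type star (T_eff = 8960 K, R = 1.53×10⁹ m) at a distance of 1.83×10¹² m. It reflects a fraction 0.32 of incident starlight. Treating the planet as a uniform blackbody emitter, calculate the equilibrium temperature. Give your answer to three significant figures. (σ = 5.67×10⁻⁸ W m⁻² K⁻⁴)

L = 4πR_⋆²σT_⋆⁴ = 4π(1.53×10⁹)² × 5.67×10⁻⁸ × (8960)⁴ = 1.07×10²⁸ W.
S = L/(4πd²) = 255 W m⁻².
Energy balance: absorbed = emitted ⇒ πR²·S(1−A) = 4πR²·σT_eq⁴, so T_eq⁴ = S(1−A)/(4σ).
T_eq = [255 × 0.68 / (4 × 5.67×10⁻⁸)]^(1/4) = (7.66×10⁸)^(1/4) = 166 K.

T_eq ≈ 166 K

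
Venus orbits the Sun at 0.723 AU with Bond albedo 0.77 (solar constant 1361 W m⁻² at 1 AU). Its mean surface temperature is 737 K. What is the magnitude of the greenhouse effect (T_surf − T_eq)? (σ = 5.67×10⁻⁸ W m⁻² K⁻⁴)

ΔT ≈ 510.3 K

S = 1361/0.723² = 2604 W m⁻².
T_eq = [S(1−A)/(4σ)]^(1/4) = [2604×0.23/(4×5.67×10⁻⁸)]^(1/4) = 226.7 K.
ΔT = T_surf − T_eq = 737 − 226.7.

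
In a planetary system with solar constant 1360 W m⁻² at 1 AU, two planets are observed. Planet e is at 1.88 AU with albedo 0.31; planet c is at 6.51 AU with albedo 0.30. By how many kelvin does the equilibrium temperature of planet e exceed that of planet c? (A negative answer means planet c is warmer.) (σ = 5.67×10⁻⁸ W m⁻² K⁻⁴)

T_eq = [S₀(1−A)/(4σd²)]^(1/4), so T ∝ (1−A)^(1/4) / √d.
T₁ = [1360×0.69/(4×5.67×10⁻⁸×1.88²)]^(1/4) = 184.97 K.
T₂ = [1360×0.70/(4×5.67×10⁻⁸×6.51²)]^(1/4) = 99.76 K.

ΔT ≈ 85.2 K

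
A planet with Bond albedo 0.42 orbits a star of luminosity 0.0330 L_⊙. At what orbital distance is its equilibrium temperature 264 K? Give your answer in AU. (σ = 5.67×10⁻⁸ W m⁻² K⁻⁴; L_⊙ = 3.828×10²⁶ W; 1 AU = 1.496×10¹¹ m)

d ≈ 0.154 AU

L = 0.0330 × 3.828×10²⁶ = 1.26×10²⁵ W.
From T_eq⁴ = L(1−A)/(16πσd²): d = √[L(1−A)/(16πσT_eq⁴)].
d = √[1.26×10²⁵ × 0.58 / (16π × 5.67×10⁻⁸ × (264)⁴)] = 2.30×10¹⁰ m = 0.154 AU.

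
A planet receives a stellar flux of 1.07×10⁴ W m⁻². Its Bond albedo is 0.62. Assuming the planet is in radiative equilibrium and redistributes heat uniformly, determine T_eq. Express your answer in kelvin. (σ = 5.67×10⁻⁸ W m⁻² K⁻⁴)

T_eq ≈ 366 K

Energy balance: absorbed = emitted ⇒ πR²·S(1−A) = 4πR²·σT_eq⁴, so T_eq⁴ = S(1−A)/(4σ).
T_eq = [1.07×10⁴ × 0.38 / (4 × 5.67×10⁻⁸)]^(1/4) = (1.79×10¹⁰)^(1/4) = 366 K.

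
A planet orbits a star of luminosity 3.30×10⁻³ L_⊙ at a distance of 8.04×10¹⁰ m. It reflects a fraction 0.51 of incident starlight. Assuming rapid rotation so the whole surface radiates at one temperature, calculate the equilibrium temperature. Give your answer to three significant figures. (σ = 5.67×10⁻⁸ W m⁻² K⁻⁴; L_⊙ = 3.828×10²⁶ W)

T_eq ≈ 76.1 K

L = 3.30×10⁻³ × 3.828×10²⁶ = 1.26×10²⁴ W.
Flux: S = L/(4πd²) = 1.26×10²⁴/(4π×(8.04×10¹⁰)²) = 15.6 W m⁻².
Energy balance: absorbed = emitted ⇒ πR²·S(1−A) = 4πR²·σT_eq⁴, so T_eq⁴ = S(1−A)/(4σ).
T_eq = [15.6 × 0.49 / (4 × 5.67×10⁻⁸)]^(1/4) = (3.36×10⁷)^(1/4) = 76.1 K.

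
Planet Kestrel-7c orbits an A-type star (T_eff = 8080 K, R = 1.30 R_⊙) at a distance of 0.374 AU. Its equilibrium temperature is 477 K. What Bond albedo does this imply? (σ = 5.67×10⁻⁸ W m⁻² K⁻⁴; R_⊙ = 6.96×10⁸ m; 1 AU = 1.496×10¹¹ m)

A ≈ 0.81

R_⋆ = 1.30 × 6.96×10⁸ = 9.05×10⁸ m.
d = 0.374 AU = 5.60×10¹⁰ m.
L = 4πR_⋆²σT_⋆⁴ = 4π(9.05×10⁸)² × 5.67×10⁻⁸ × (8080)⁴ = 2.49×10²⁷ W.
S = L/(4πd²) = 6.32×10⁴ W m⁻².
From T_eq⁴ = S(1−A)/(4σ): 1−A = 4σT_eq⁴/S.
1−A = 4 × 5.67×10⁻⁸ × (477)⁴ / 6.32×10⁴ = 0.186.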